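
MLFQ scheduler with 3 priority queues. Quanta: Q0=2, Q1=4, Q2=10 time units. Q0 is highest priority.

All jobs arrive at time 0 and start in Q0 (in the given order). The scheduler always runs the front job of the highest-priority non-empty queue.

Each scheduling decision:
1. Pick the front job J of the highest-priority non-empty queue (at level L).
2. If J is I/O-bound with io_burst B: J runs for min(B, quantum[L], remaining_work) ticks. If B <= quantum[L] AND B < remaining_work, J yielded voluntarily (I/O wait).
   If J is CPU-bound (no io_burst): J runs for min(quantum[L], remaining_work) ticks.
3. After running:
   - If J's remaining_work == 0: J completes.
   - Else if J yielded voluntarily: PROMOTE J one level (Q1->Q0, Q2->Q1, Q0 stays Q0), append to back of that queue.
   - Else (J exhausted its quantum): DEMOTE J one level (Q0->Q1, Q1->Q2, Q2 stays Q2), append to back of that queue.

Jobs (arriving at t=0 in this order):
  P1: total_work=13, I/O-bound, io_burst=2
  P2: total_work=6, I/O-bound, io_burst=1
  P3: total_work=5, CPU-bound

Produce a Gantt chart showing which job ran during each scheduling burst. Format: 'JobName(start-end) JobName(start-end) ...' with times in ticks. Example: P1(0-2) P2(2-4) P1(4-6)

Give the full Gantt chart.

Answer: P1(0-2) P2(2-3) P3(3-5) P1(5-7) P2(7-8) P1(8-10) P2(10-11) P1(11-13) P2(13-14) P1(14-16) P2(16-17) P1(17-19) P2(19-20) P1(20-21) P3(21-24)

Derivation:
t=0-2: P1@Q0 runs 2, rem=11, I/O yield, promote→Q0. Q0=[P2,P3,P1] Q1=[] Q2=[]
t=2-3: P2@Q0 runs 1, rem=5, I/O yield, promote→Q0. Q0=[P3,P1,P2] Q1=[] Q2=[]
t=3-5: P3@Q0 runs 2, rem=3, quantum used, demote→Q1. Q0=[P1,P2] Q1=[P3] Q2=[]
t=5-7: P1@Q0 runs 2, rem=9, I/O yield, promote→Q0. Q0=[P2,P1] Q1=[P3] Q2=[]
t=7-8: P2@Q0 runs 1, rem=4, I/O yield, promote→Q0. Q0=[P1,P2] Q1=[P3] Q2=[]
t=8-10: P1@Q0 runs 2, rem=7, I/O yield, promote→Q0. Q0=[P2,P1] Q1=[P3] Q2=[]
t=10-11: P2@Q0 runs 1, rem=3, I/O yield, promote→Q0. Q0=[P1,P2] Q1=[P3] Q2=[]
t=11-13: P1@Q0 runs 2, rem=5, I/O yield, promote→Q0. Q0=[P2,P1] Q1=[P3] Q2=[]
t=13-14: P2@Q0 runs 1, rem=2, I/O yield, promote→Q0. Q0=[P1,P2] Q1=[P3] Q2=[]
t=14-16: P1@Q0 runs 2, rem=3, I/O yield, promote→Q0. Q0=[P2,P1] Q1=[P3] Q2=[]
t=16-17: P2@Q0 runs 1, rem=1, I/O yield, promote→Q0. Q0=[P1,P2] Q1=[P3] Q2=[]
t=17-19: P1@Q0 runs 2, rem=1, I/O yield, promote→Q0. Q0=[P2,P1] Q1=[P3] Q2=[]
t=19-20: P2@Q0 runs 1, rem=0, completes. Q0=[P1] Q1=[P3] Q2=[]
t=20-21: P1@Q0 runs 1, rem=0, completes. Q0=[] Q1=[P3] Q2=[]
t=21-24: P3@Q1 runs 3, rem=0, completes. Q0=[] Q1=[] Q2=[]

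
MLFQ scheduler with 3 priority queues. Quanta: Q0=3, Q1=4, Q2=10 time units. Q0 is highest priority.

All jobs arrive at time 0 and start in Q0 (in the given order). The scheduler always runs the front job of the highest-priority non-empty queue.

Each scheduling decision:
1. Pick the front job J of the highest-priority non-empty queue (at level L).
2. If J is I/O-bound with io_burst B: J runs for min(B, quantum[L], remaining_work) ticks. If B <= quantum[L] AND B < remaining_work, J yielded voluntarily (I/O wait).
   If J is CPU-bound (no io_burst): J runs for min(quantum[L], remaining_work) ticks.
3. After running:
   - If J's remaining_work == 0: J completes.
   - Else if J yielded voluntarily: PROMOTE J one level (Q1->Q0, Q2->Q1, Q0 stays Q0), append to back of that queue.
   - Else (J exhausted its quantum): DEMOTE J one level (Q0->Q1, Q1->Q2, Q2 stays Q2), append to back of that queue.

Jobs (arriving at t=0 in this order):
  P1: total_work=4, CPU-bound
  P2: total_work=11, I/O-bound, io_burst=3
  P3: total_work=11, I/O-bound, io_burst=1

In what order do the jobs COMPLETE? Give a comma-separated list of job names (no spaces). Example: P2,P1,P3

Answer: P2,P3,P1

Derivation:
t=0-3: P1@Q0 runs 3, rem=1, quantum used, demote→Q1. Q0=[P2,P3] Q1=[P1] Q2=[]
t=3-6: P2@Q0 runs 3, rem=8, I/O yield, promote→Q0. Q0=[P3,P2] Q1=[P1] Q2=[]
t=6-7: P3@Q0 runs 1, rem=10, I/O yield, promote→Q0. Q0=[P2,P3] Q1=[P1] Q2=[]
t=7-10: P2@Q0 runs 3, rem=5, I/O yield, promote→Q0. Q0=[P3,P2] Q1=[P1] Q2=[]
t=10-11: P3@Q0 runs 1, rem=9, I/O yield, promote→Q0. Q0=[P2,P3] Q1=[P1] Q2=[]
t=11-14: P2@Q0 runs 3, rem=2, I/O yield, promote→Q0. Q0=[P3,P2] Q1=[P1] Q2=[]
t=14-15: P3@Q0 runs 1, rem=8, I/O yield, promote→Q0. Q0=[P2,P3] Q1=[P1] Q2=[]
t=15-17: P2@Q0 runs 2, rem=0, completes. Q0=[P3] Q1=[P1] Q2=[]
t=17-18: P3@Q0 runs 1, rem=7, I/O yield, promote→Q0. Q0=[P3] Q1=[P1] Q2=[]
t=18-19: P3@Q0 runs 1, rem=6, I/O yield, promote→Q0. Q0=[P3] Q1=[P1] Q2=[]
t=19-20: P3@Q0 runs 1, rem=5, I/O yield, promote→Q0. Q0=[P3] Q1=[P1] Q2=[]
t=20-21: P3@Q0 runs 1, rem=4, I/O yield, promote→Q0. Q0=[P3] Q1=[P1] Q2=[]
t=21-22: P3@Q0 runs 1, rem=3, I/O yield, promote→Q0. Q0=[P3] Q1=[P1] Q2=[]
t=22-23: P3@Q0 runs 1, rem=2, I/O yield, promote→Q0. Q0=[P3] Q1=[P1] Q2=[]
t=23-24: P3@Q0 runs 1, rem=1, I/O yield, promote→Q0. Q0=[P3] Q1=[P1] Q2=[]
t=24-25: P3@Q0 runs 1, rem=0, completes. Q0=[] Q1=[P1] Q2=[]
t=25-26: P1@Q1 runs 1, rem=0, completes. Q0=[] Q1=[] Q2=[]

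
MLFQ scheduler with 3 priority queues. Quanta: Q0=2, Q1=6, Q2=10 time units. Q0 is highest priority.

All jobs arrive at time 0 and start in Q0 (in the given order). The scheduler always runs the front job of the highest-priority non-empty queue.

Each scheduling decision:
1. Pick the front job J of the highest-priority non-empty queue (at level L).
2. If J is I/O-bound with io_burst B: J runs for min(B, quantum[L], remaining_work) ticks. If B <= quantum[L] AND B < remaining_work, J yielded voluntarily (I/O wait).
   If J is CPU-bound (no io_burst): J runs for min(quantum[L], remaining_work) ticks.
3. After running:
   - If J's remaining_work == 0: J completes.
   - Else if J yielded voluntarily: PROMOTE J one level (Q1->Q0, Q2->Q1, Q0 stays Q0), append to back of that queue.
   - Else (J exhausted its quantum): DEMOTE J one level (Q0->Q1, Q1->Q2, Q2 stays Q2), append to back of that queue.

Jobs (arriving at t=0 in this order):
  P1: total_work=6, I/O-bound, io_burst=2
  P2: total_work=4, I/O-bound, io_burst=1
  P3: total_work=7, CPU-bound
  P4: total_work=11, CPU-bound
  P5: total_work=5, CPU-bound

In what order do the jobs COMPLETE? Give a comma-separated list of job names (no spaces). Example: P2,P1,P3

Answer: P1,P2,P3,P5,P4

Derivation:
t=0-2: P1@Q0 runs 2, rem=4, I/O yield, promote→Q0. Q0=[P2,P3,P4,P5,P1] Q1=[] Q2=[]
t=2-3: P2@Q0 runs 1, rem=3, I/O yield, promote→Q0. Q0=[P3,P4,P5,P1,P2] Q1=[] Q2=[]
t=3-5: P3@Q0 runs 2, rem=5, quantum used, demote→Q1. Q0=[P4,P5,P1,P2] Q1=[P3] Q2=[]
t=5-7: P4@Q0 runs 2, rem=9, quantum used, demote→Q1. Q0=[P5,P1,P2] Q1=[P3,P4] Q2=[]
t=7-9: P5@Q0 runs 2, rem=3, quantum used, demote→Q1. Q0=[P1,P2] Q1=[P3,P4,P5] Q2=[]
t=9-11: P1@Q0 runs 2, rem=2, I/O yield, promote→Q0. Q0=[P2,P1] Q1=[P3,P4,P5] Q2=[]
t=11-12: P2@Q0 runs 1, rem=2, I/O yield, promote→Q0. Q0=[P1,P2] Q1=[P3,P4,P5] Q2=[]
t=12-14: P1@Q0 runs 2, rem=0, completes. Q0=[P2] Q1=[P3,P4,P5] Q2=[]
t=14-15: P2@Q0 runs 1, rem=1, I/O yield, promote→Q0. Q0=[P2] Q1=[P3,P4,P5] Q2=[]
t=15-16: P2@Q0 runs 1, rem=0, completes. Q0=[] Q1=[P3,P4,P5] Q2=[]
t=16-21: P3@Q1 runs 5, rem=0, completes. Q0=[] Q1=[P4,P5] Q2=[]
t=21-27: P4@Q1 runs 6, rem=3, quantum used, demote→Q2. Q0=[] Q1=[P5] Q2=[P4]
t=27-30: P5@Q1 runs 3, rem=0, completes. Q0=[] Q1=[] Q2=[P4]
t=30-33: P4@Q2 runs 3, rem=0, completes. Q0=[] Q1=[] Q2=[]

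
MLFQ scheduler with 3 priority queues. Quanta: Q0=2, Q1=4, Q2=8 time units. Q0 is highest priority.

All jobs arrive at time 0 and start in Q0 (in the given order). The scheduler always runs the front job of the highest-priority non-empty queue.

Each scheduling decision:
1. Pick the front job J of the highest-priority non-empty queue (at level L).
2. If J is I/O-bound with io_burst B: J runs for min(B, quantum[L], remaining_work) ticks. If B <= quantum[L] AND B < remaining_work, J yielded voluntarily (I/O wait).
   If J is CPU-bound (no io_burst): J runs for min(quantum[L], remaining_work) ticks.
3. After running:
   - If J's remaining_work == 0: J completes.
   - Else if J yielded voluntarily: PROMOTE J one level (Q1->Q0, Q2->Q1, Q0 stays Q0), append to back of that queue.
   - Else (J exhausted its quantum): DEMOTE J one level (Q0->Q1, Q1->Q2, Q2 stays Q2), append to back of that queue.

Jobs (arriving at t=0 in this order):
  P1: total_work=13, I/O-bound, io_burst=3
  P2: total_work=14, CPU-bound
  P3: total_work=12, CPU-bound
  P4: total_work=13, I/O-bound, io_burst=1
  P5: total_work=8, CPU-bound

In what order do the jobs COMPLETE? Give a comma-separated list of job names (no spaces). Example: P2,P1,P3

t=0-2: P1@Q0 runs 2, rem=11, quantum used, demote→Q1. Q0=[P2,P3,P4,P5] Q1=[P1] Q2=[]
t=2-4: P2@Q0 runs 2, rem=12, quantum used, demote→Q1. Q0=[P3,P4,P5] Q1=[P1,P2] Q2=[]
t=4-6: P3@Q0 runs 2, rem=10, quantum used, demote→Q1. Q0=[P4,P5] Q1=[P1,P2,P3] Q2=[]
t=6-7: P4@Q0 runs 1, rem=12, I/O yield, promote→Q0. Q0=[P5,P4] Q1=[P1,P2,P3] Q2=[]
t=7-9: P5@Q0 runs 2, rem=6, quantum used, demote→Q1. Q0=[P4] Q1=[P1,P2,P3,P5] Q2=[]
t=9-10: P4@Q0 runs 1, rem=11, I/O yield, promote→Q0. Q0=[P4] Q1=[P1,P2,P3,P5] Q2=[]
t=10-11: P4@Q0 runs 1, rem=10, I/O yield, promote→Q0. Q0=[P4] Q1=[P1,P2,P3,P5] Q2=[]
t=11-12: P4@Q0 runs 1, rem=9, I/O yield, promote→Q0. Q0=[P4] Q1=[P1,P2,P3,P5] Q2=[]
t=12-13: P4@Q0 runs 1, rem=8, I/O yield, promote→Q0. Q0=[P4] Q1=[P1,P2,P3,P5] Q2=[]
t=13-14: P4@Q0 runs 1, rem=7, I/O yield, promote→Q0. Q0=[P4] Q1=[P1,P2,P3,P5] Q2=[]
t=14-15: P4@Q0 runs 1, rem=6, I/O yield, promote→Q0. Q0=[P4] Q1=[P1,P2,P3,P5] Q2=[]
t=15-16: P4@Q0 runs 1, rem=5, I/O yield, promote→Q0. Q0=[P4] Q1=[P1,P2,P3,P5] Q2=[]
t=16-17: P4@Q0 runs 1, rem=4, I/O yield, promote→Q0. Q0=[P4] Q1=[P1,P2,P3,P5] Q2=[]
t=17-18: P4@Q0 runs 1, rem=3, I/O yield, promote→Q0. Q0=[P4] Q1=[P1,P2,P3,P5] Q2=[]
t=18-19: P4@Q0 runs 1, rem=2, I/O yield, promote→Q0. Q0=[P4] Q1=[P1,P2,P3,P5] Q2=[]
t=19-20: P4@Q0 runs 1, rem=1, I/O yield, promote→Q0. Q0=[P4] Q1=[P1,P2,P3,P5] Q2=[]
t=20-21: P4@Q0 runs 1, rem=0, completes. Q0=[] Q1=[P1,P2,P3,P5] Q2=[]
t=21-24: P1@Q1 runs 3, rem=8, I/O yield, promote→Q0. Q0=[P1] Q1=[P2,P3,P5] Q2=[]
t=24-26: P1@Q0 runs 2, rem=6, quantum used, demote→Q1. Q0=[] Q1=[P2,P3,P5,P1] Q2=[]
t=26-30: P2@Q1 runs 4, rem=8, quantum used, demote→Q2. Q0=[] Q1=[P3,P5,P1] Q2=[P2]
t=30-34: P3@Q1 runs 4, rem=6, quantum used, demote→Q2. Q0=[] Q1=[P5,P1] Q2=[P2,P3]
t=34-38: P5@Q1 runs 4, rem=2, quantum used, demote→Q2. Q0=[] Q1=[P1] Q2=[P2,P3,P5]
t=38-41: P1@Q1 runs 3, rem=3, I/O yield, promote→Q0. Q0=[P1] Q1=[] Q2=[P2,P3,P5]
t=41-43: P1@Q0 runs 2, rem=1, quantum used, demote→Q1. Q0=[] Q1=[P1] Q2=[P2,P3,P5]
t=43-44: P1@Q1 runs 1, rem=0, completes. Q0=[] Q1=[] Q2=[P2,P3,P5]
t=44-52: P2@Q2 runs 8, rem=0, completes. Q0=[] Q1=[] Q2=[P3,P5]
t=52-58: P3@Q2 runs 6, rem=0, completes. Q0=[] Q1=[] Q2=[P5]
t=58-60: P5@Q2 runs 2, rem=0, completes. Q0=[] Q1=[] Q2=[]

Answer: P4,P1,P2,P3,P5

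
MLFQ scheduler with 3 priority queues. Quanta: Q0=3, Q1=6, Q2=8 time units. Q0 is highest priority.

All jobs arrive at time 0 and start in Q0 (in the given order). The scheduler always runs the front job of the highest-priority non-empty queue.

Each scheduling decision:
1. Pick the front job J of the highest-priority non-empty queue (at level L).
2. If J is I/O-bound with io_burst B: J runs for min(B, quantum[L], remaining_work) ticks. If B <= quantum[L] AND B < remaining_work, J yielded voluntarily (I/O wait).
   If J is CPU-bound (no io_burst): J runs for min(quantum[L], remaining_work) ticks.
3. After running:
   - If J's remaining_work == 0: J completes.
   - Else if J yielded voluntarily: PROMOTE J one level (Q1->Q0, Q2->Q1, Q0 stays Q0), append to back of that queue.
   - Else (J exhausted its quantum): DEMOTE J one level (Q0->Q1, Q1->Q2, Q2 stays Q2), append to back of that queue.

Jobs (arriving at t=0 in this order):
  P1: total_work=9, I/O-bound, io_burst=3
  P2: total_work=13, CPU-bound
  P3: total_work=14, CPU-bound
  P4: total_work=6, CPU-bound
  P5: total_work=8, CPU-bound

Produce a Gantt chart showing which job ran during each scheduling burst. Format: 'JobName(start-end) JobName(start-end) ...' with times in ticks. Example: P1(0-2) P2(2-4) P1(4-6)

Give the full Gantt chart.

t=0-3: P1@Q0 runs 3, rem=6, I/O yield, promote→Q0. Q0=[P2,P3,P4,P5,P1] Q1=[] Q2=[]
t=3-6: P2@Q0 runs 3, rem=10, quantum used, demote→Q1. Q0=[P3,P4,P5,P1] Q1=[P2] Q2=[]
t=6-9: P3@Q0 runs 3, rem=11, quantum used, demote→Q1. Q0=[P4,P5,P1] Q1=[P2,P3] Q2=[]
t=9-12: P4@Q0 runs 3, rem=3, quantum used, demote→Q1. Q0=[P5,P1] Q1=[P2,P3,P4] Q2=[]
t=12-15: P5@Q0 runs 3, rem=5, quantum used, demote→Q1. Q0=[P1] Q1=[P2,P3,P4,P5] Q2=[]
t=15-18: P1@Q0 runs 3, rem=3, I/O yield, promote→Q0. Q0=[P1] Q1=[P2,P3,P4,P5] Q2=[]
t=18-21: P1@Q0 runs 3, rem=0, completes. Q0=[] Q1=[P2,P3,P4,P5] Q2=[]
t=21-27: P2@Q1 runs 6, rem=4, quantum used, demote→Q2. Q0=[] Q1=[P3,P4,P5] Q2=[P2]
t=27-33: P3@Q1 runs 6, rem=5, quantum used, demote→Q2. Q0=[] Q1=[P4,P5] Q2=[P2,P3]
t=33-36: P4@Q1 runs 3, rem=0, completes. Q0=[] Q1=[P5] Q2=[P2,P3]
t=36-41: P5@Q1 runs 5, rem=0, completes. Q0=[] Q1=[] Q2=[P2,P3]
t=41-45: P2@Q2 runs 4, rem=0, completes. Q0=[] Q1=[] Q2=[P3]
t=45-50: P3@Q2 runs 5, rem=0, completes. Q0=[] Q1=[] Q2=[]

Answer: P1(0-3) P2(3-6) P3(6-9) P4(9-12) P5(12-15) P1(15-18) P1(18-21) P2(21-27) P3(27-33) P4(33-36) P5(36-41) P2(41-45) P3(45-50)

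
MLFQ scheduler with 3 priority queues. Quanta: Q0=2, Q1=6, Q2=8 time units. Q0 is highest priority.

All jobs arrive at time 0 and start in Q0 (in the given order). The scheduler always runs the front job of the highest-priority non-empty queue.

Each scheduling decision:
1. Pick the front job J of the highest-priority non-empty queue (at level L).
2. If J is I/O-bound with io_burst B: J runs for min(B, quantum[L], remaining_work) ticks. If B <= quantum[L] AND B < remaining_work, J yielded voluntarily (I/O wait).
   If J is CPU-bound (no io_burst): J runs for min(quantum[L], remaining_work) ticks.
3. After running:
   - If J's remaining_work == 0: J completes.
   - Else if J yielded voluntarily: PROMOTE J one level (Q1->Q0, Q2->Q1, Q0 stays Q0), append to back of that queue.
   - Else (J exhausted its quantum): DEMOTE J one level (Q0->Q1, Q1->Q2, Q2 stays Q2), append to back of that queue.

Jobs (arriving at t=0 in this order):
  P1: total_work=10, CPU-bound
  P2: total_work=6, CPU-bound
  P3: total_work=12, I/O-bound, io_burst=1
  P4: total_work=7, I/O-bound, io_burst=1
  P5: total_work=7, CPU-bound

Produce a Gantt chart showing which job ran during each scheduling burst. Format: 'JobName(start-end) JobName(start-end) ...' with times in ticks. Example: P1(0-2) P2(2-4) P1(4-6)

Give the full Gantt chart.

t=0-2: P1@Q0 runs 2, rem=8, quantum used, demote→Q1. Q0=[P2,P3,P4,P5] Q1=[P1] Q2=[]
t=2-4: P2@Q0 runs 2, rem=4, quantum used, demote→Q1. Q0=[P3,P4,P5] Q1=[P1,P2] Q2=[]
t=4-5: P3@Q0 runs 1, rem=11, I/O yield, promote→Q0. Q0=[P4,P5,P3] Q1=[P1,P2] Q2=[]
t=5-6: P4@Q0 runs 1, rem=6, I/O yield, promote→Q0. Q0=[P5,P3,P4] Q1=[P1,P2] Q2=[]
t=6-8: P5@Q0 runs 2, rem=5, quantum used, demote→Q1. Q0=[P3,P4] Q1=[P1,P2,P5] Q2=[]
t=8-9: P3@Q0 runs 1, rem=10, I/O yield, promote→Q0. Q0=[P4,P3] Q1=[P1,P2,P5] Q2=[]
t=9-10: P4@Q0 runs 1, rem=5, I/O yield, promote→Q0. Q0=[P3,P4] Q1=[P1,P2,P5] Q2=[]
t=10-11: P3@Q0 runs 1, rem=9, I/O yield, promote→Q0. Q0=[P4,P3] Q1=[P1,P2,P5] Q2=[]
t=11-12: P4@Q0 runs 1, rem=4, I/O yield, promote→Q0. Q0=[P3,P4] Q1=[P1,P2,P5] Q2=[]
t=12-13: P3@Q0 runs 1, rem=8, I/O yield, promote→Q0. Q0=[P4,P3] Q1=[P1,P2,P5] Q2=[]
t=13-14: P4@Q0 runs 1, rem=3, I/O yield, promote→Q0. Q0=[P3,P4] Q1=[P1,P2,P5] Q2=[]
t=14-15: P3@Q0 runs 1, rem=7, I/O yield, promote→Q0. Q0=[P4,P3] Q1=[P1,P2,P5] Q2=[]
t=15-16: P4@Q0 runs 1, rem=2, I/O yield, promote→Q0. Q0=[P3,P4] Q1=[P1,P2,P5] Q2=[]
t=16-17: P3@Q0 runs 1, rem=6, I/O yield, promote→Q0. Q0=[P4,P3] Q1=[P1,P2,P5] Q2=[]
t=17-18: P4@Q0 runs 1, rem=1, I/O yield, promote→Q0. Q0=[P3,P4] Q1=[P1,P2,P5] Q2=[]
t=18-19: P3@Q0 runs 1, rem=5, I/O yield, promote→Q0. Q0=[P4,P3] Q1=[P1,P2,P5] Q2=[]
t=19-20: P4@Q0 runs 1, rem=0, completes. Q0=[P3] Q1=[P1,P2,P5] Q2=[]
t=20-21: P3@Q0 runs 1, rem=4, I/O yield, promote→Q0. Q0=[P3] Q1=[P1,P2,P5] Q2=[]
t=21-22: P3@Q0 runs 1, rem=3, I/O yield, promote→Q0. Q0=[P3] Q1=[P1,P2,P5] Q2=[]
t=22-23: P3@Q0 runs 1, rem=2, I/O yield, promote→Q0. Q0=[P3] Q1=[P1,P2,P5] Q2=[]
t=23-24: P3@Q0 runs 1, rem=1, I/O yield, promote→Q0. Q0=[P3] Q1=[P1,P2,P5] Q2=[]
t=24-25: P3@Q0 runs 1, rem=0, completes. Q0=[] Q1=[P1,P2,P5] Q2=[]
t=25-31: P1@Q1 runs 6, rem=2, quantum used, demote→Q2. Q0=[] Q1=[P2,P5] Q2=[P1]
t=31-35: P2@Q1 runs 4, rem=0, completes. Q0=[] Q1=[P5] Q2=[P1]
t=35-40: P5@Q1 runs 5, rem=0, completes. Q0=[] Q1=[] Q2=[P1]
t=40-42: P1@Q2 runs 2, rem=0, completes. Q0=[] Q1=[] Q2=[]

Answer: P1(0-2) P2(2-4) P3(4-5) P4(5-6) P5(6-8) P3(8-9) P4(9-10) P3(10-11) P4(11-12) P3(12-13) P4(13-14) P3(14-15) P4(15-16) P3(16-17) P4(17-18) P3(18-19) P4(19-20) P3(20-21) P3(21-22) P3(22-23) P3(23-24) P3(24-25) P1(25-31) P2(31-35) P5(35-40) P1(40-42)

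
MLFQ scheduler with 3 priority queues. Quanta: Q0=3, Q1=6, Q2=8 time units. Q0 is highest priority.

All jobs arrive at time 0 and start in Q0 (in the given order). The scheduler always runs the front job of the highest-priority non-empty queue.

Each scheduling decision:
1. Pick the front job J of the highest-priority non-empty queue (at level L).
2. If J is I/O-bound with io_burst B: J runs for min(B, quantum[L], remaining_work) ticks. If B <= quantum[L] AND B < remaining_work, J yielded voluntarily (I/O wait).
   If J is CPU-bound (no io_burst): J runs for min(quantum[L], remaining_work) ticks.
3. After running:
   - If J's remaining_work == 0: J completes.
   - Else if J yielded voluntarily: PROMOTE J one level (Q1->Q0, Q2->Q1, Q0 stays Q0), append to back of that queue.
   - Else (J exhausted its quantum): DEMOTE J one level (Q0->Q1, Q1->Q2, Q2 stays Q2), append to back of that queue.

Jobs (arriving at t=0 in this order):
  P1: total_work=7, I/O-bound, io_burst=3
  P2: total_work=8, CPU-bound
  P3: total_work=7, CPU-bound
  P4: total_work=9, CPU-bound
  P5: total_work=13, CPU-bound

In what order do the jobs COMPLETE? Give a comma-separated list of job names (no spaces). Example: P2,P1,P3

Answer: P1,P2,P3,P4,P5

Derivation:
t=0-3: P1@Q0 runs 3, rem=4, I/O yield, promote→Q0. Q0=[P2,P3,P4,P5,P1] Q1=[] Q2=[]
t=3-6: P2@Q0 runs 3, rem=5, quantum used, demote→Q1. Q0=[P3,P4,P5,P1] Q1=[P2] Q2=[]
t=6-9: P3@Q0 runs 3, rem=4, quantum used, demote→Q1. Q0=[P4,P5,P1] Q1=[P2,P3] Q2=[]
t=9-12: P4@Q0 runs 3, rem=6, quantum used, demote→Q1. Q0=[P5,P1] Q1=[P2,P3,P4] Q2=[]
t=12-15: P5@Q0 runs 3, rem=10, quantum used, demote→Q1. Q0=[P1] Q1=[P2,P3,P4,P5] Q2=[]
t=15-18: P1@Q0 runs 3, rem=1, I/O yield, promote→Q0. Q0=[P1] Q1=[P2,P3,P4,P5] Q2=[]
t=18-19: P1@Q0 runs 1, rem=0, completes. Q0=[] Q1=[P2,P3,P4,P5] Q2=[]
t=19-24: P2@Q1 runs 5, rem=0, completes. Q0=[] Q1=[P3,P4,P5] Q2=[]
t=24-28: P3@Q1 runs 4, rem=0, completes. Q0=[] Q1=[P4,P5] Q2=[]
t=28-34: P4@Q1 runs 6, rem=0, completes. Q0=[] Q1=[P5] Q2=[]
t=34-40: P5@Q1 runs 6, rem=4, quantum used, demote→Q2. Q0=[] Q1=[] Q2=[P5]
t=40-44: P5@Q2 runs 4, rem=0, completes. Q0=[] Q1=[] Q2=[]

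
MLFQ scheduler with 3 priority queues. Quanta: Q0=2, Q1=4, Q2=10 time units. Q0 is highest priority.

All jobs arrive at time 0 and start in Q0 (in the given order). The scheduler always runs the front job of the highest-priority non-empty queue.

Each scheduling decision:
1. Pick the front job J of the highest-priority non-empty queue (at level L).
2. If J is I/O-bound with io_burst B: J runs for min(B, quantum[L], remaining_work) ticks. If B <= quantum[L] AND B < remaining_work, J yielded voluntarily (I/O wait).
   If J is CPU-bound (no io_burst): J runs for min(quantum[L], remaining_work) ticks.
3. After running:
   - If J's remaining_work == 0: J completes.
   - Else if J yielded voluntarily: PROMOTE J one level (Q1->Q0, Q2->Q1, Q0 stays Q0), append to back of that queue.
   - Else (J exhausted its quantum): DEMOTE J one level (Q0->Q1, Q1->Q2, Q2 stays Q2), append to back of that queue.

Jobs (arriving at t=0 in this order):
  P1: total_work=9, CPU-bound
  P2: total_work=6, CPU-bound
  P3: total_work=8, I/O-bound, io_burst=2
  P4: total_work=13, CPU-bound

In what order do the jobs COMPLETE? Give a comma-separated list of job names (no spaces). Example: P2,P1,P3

Answer: P3,P2,P1,P4

Derivation:
t=0-2: P1@Q0 runs 2, rem=7, quantum used, demote→Q1. Q0=[P2,P3,P4] Q1=[P1] Q2=[]
t=2-4: P2@Q0 runs 2, rem=4, quantum used, demote→Q1. Q0=[P3,P4] Q1=[P1,P2] Q2=[]
t=4-6: P3@Q0 runs 2, rem=6, I/O yield, promote→Q0. Q0=[P4,P3] Q1=[P1,P2] Q2=[]
t=6-8: P4@Q0 runs 2, rem=11, quantum used, demote→Q1. Q0=[P3] Q1=[P1,P2,P4] Q2=[]
t=8-10: P3@Q0 runs 2, rem=4, I/O yield, promote→Q0. Q0=[P3] Q1=[P1,P2,P4] Q2=[]
t=10-12: P3@Q0 runs 2, rem=2, I/O yield, promote→Q0. Q0=[P3] Q1=[P1,P2,P4] Q2=[]
t=12-14: P3@Q0 runs 2, rem=0, completes. Q0=[] Q1=[P1,P2,P4] Q2=[]
t=14-18: P1@Q1 runs 4, rem=3, quantum used, demote→Q2. Q0=[] Q1=[P2,P4] Q2=[P1]
t=18-22: P2@Q1 runs 4, rem=0, completes. Q0=[] Q1=[P4] Q2=[P1]
t=22-26: P4@Q1 runs 4, rem=7, quantum used, demote→Q2. Q0=[] Q1=[] Q2=[P1,P4]
t=26-29: P1@Q2 runs 3, rem=0, completes. Q0=[] Q1=[] Q2=[P4]
t=29-36: P4@Q2 runs 7, rem=0, completes. Q0=[] Q1=[] Q2=[]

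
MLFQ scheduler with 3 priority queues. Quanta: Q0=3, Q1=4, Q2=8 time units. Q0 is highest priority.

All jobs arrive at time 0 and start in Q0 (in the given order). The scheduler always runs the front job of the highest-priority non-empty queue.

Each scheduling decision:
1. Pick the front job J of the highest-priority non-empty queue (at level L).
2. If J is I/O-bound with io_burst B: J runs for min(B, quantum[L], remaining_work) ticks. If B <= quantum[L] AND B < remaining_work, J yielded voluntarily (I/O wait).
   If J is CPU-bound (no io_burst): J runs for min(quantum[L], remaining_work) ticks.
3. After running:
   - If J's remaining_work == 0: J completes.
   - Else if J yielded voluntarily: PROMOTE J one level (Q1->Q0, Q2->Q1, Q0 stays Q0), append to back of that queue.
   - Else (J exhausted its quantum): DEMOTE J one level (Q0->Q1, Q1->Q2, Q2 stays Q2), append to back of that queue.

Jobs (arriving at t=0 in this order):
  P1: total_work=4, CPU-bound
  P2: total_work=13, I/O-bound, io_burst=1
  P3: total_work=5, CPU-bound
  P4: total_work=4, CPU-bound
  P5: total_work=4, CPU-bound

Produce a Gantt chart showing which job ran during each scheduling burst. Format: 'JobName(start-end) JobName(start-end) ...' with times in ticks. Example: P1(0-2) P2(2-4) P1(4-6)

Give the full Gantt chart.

t=0-3: P1@Q0 runs 3, rem=1, quantum used, demote→Q1. Q0=[P2,P3,P4,P5] Q1=[P1] Q2=[]
t=3-4: P2@Q0 runs 1, rem=12, I/O yield, promote→Q0. Q0=[P3,P4,P5,P2] Q1=[P1] Q2=[]
t=4-7: P3@Q0 runs 3, rem=2, quantum used, demote→Q1. Q0=[P4,P5,P2] Q1=[P1,P3] Q2=[]
t=7-10: P4@Q0 runs 3, rem=1, quantum used, demote→Q1. Q0=[P5,P2] Q1=[P1,P3,P4] Q2=[]
t=10-13: P5@Q0 runs 3, rem=1, quantum used, demote→Q1. Q0=[P2] Q1=[P1,P3,P4,P5] Q2=[]
t=13-14: P2@Q0 runs 1, rem=11, I/O yield, promote→Q0. Q0=[P2] Q1=[P1,P3,P4,P5] Q2=[]
t=14-15: P2@Q0 runs 1, rem=10, I/O yield, promote→Q0. Q0=[P2] Q1=[P1,P3,P4,P5] Q2=[]
t=15-16: P2@Q0 runs 1, rem=9, I/O yield, promote→Q0. Q0=[P2] Q1=[P1,P3,P4,P5] Q2=[]
t=16-17: P2@Q0 runs 1, rem=8, I/O yield, promote→Q0. Q0=[P2] Q1=[P1,P3,P4,P5] Q2=[]
t=17-18: P2@Q0 runs 1, rem=7, I/O yield, promote→Q0. Q0=[P2] Q1=[P1,P3,P4,P5] Q2=[]
t=18-19: P2@Q0 runs 1, rem=6, I/O yield, promote→Q0. Q0=[P2] Q1=[P1,P3,P4,P5] Q2=[]
t=19-20: P2@Q0 runs 1, rem=5, I/O yield, promote→Q0. Q0=[P2] Q1=[P1,P3,P4,P5] Q2=[]
t=20-21: P2@Q0 runs 1, rem=4, I/O yield, promote→Q0. Q0=[P2] Q1=[P1,P3,P4,P5] Q2=[]
t=21-22: P2@Q0 runs 1, rem=3, I/O yield, promote→Q0. Q0=[P2] Q1=[P1,P3,P4,P5] Q2=[]
t=22-23: P2@Q0 runs 1, rem=2, I/O yield, promote→Q0. Q0=[P2] Q1=[P1,P3,P4,P5] Q2=[]
t=23-24: P2@Q0 runs 1, rem=1, I/O yield, promote→Q0. Q0=[P2] Q1=[P1,P3,P4,P5] Q2=[]
t=24-25: P2@Q0 runs 1, rem=0, completes. Q0=[] Q1=[P1,P3,P4,P5] Q2=[]
t=25-26: P1@Q1 runs 1, rem=0, completes. Q0=[] Q1=[P3,P4,P5] Q2=[]
t=26-28: P3@Q1 runs 2, rem=0, completes. Q0=[] Q1=[P4,P5] Q2=[]
t=28-29: P4@Q1 runs 1, rem=0, completes. Q0=[] Q1=[P5] Q2=[]
t=29-30: P5@Q1 runs 1, rem=0, completes. Q0=[] Q1=[] Q2=[]

Answer: P1(0-3) P2(3-4) P3(4-7) P4(7-10) P5(10-13) P2(13-14) P2(14-15) P2(15-16) P2(16-17) P2(17-18) P2(18-19) P2(19-20) P2(20-21) P2(21-22) P2(22-23) P2(23-24) P2(24-25) P1(25-26) P3(26-28) P4(28-29) P5(29-30)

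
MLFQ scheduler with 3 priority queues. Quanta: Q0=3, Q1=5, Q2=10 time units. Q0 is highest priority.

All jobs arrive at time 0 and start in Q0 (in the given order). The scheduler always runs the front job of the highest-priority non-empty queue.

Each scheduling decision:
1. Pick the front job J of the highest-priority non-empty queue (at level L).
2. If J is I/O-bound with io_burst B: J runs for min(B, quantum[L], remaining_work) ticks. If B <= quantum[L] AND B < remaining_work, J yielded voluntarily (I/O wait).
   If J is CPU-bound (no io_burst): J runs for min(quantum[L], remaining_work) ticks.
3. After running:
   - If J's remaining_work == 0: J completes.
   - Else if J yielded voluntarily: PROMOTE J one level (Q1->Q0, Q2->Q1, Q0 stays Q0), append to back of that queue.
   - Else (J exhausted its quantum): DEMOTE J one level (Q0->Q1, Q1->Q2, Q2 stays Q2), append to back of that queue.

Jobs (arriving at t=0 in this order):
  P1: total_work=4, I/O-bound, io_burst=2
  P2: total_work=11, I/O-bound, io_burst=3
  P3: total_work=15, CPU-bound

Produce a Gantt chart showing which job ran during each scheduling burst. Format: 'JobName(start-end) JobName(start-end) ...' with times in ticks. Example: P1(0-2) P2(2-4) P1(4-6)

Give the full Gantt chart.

t=0-2: P1@Q0 runs 2, rem=2, I/O yield, promote→Q0. Q0=[P2,P3,P1] Q1=[] Q2=[]
t=2-5: P2@Q0 runs 3, rem=8, I/O yield, promote→Q0. Q0=[P3,P1,P2] Q1=[] Q2=[]
t=5-8: P3@Q0 runs 3, rem=12, quantum used, demote→Q1. Q0=[P1,P2] Q1=[P3] Q2=[]
t=8-10: P1@Q0 runs 2, rem=0, completes. Q0=[P2] Q1=[P3] Q2=[]
t=10-13: P2@Q0 runs 3, rem=5, I/O yield, promote→Q0. Q0=[P2] Q1=[P3] Q2=[]
t=13-16: P2@Q0 runs 3, rem=2, I/O yield, promote→Q0. Q0=[P2] Q1=[P3] Q2=[]
t=16-18: P2@Q0 runs 2, rem=0, completes. Q0=[] Q1=[P3] Q2=[]
t=18-23: P3@Q1 runs 5, rem=7, quantum used, demote→Q2. Q0=[] Q1=[] Q2=[P3]
t=23-30: P3@Q2 runs 7, rem=0, completes. Q0=[] Q1=[] Q2=[]

Answer: P1(0-2) P2(2-5) P3(5-8) P1(8-10) P2(10-13) P2(13-16) P2(16-18) P3(18-23) P3(23-30)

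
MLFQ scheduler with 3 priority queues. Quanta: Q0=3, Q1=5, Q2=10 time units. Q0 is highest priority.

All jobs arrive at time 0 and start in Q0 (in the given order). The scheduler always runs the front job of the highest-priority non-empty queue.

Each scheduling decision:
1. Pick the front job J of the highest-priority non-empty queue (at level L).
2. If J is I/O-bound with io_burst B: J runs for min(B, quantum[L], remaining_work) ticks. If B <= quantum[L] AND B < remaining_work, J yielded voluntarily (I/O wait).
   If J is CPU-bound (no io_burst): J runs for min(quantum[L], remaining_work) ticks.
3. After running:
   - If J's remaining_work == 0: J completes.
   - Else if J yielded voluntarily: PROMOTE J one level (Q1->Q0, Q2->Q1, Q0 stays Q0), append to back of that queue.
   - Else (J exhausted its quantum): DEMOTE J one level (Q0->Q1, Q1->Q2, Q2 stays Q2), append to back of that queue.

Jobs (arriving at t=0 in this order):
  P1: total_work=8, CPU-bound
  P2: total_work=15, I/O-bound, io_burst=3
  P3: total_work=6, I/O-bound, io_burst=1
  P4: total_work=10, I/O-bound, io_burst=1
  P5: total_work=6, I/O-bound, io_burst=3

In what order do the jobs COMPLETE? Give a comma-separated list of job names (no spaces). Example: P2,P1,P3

Answer: P5,P2,P3,P4,P1

Derivation:
t=0-3: P1@Q0 runs 3, rem=5, quantum used, demote→Q1. Q0=[P2,P3,P4,P5] Q1=[P1] Q2=[]
t=3-6: P2@Q0 runs 3, rem=12, I/O yield, promote→Q0. Q0=[P3,P4,P5,P2] Q1=[P1] Q2=[]
t=6-7: P3@Q0 runs 1, rem=5, I/O yield, promote→Q0. Q0=[P4,P5,P2,P3] Q1=[P1] Q2=[]
t=7-8: P4@Q0 runs 1, rem=9, I/O yield, promote→Q0. Q0=[P5,P2,P3,P4] Q1=[P1] Q2=[]
t=8-11: P5@Q0 runs 3, rem=3, I/O yield, promote→Q0. Q0=[P2,P3,P4,P5] Q1=[P1] Q2=[]
t=11-14: P2@Q0 runs 3, rem=9, I/O yield, promote→Q0. Q0=[P3,P4,P5,P2] Q1=[P1] Q2=[]
t=14-15: P3@Q0 runs 1, rem=4, I/O yield, promote→Q0. Q0=[P4,P5,P2,P3] Q1=[P1] Q2=[]
t=15-16: P4@Q0 runs 1, rem=8, I/O yield, promote→Q0. Q0=[P5,P2,P3,P4] Q1=[P1] Q2=[]
t=16-19: P5@Q0 runs 3, rem=0, completes. Q0=[P2,P3,P4] Q1=[P1] Q2=[]
t=19-22: P2@Q0 runs 3, rem=6, I/O yield, promote→Q0. Q0=[P3,P4,P2] Q1=[P1] Q2=[]
t=22-23: P3@Q0 runs 1, rem=3, I/O yield, promote→Q0. Q0=[P4,P2,P3] Q1=[P1] Q2=[]
t=23-24: P4@Q0 runs 1, rem=7, I/O yield, promote→Q0. Q0=[P2,P3,P4] Q1=[P1] Q2=[]
t=24-27: P2@Q0 runs 3, rem=3, I/O yield, promote→Q0. Q0=[P3,P4,P2] Q1=[P1] Q2=[]
t=27-28: P3@Q0 runs 1, rem=2, I/O yield, promote→Q0. Q0=[P4,P2,P3] Q1=[P1] Q2=[]
t=28-29: P4@Q0 runs 1, rem=6, I/O yield, promote→Q0. Q0=[P2,P3,P4] Q1=[P1] Q2=[]
t=29-32: P2@Q0 runs 3, rem=0, completes. Q0=[P3,P4] Q1=[P1] Q2=[]
t=32-33: P3@Q0 runs 1, rem=1, I/O yield, promote→Q0. Q0=[P4,P3] Q1=[P1] Q2=[]
t=33-34: P4@Q0 runs 1, rem=5, I/O yield, promote→Q0. Q0=[P3,P4] Q1=[P1] Q2=[]
t=34-35: P3@Q0 runs 1, rem=0, completes. Q0=[P4] Q1=[P1] Q2=[]
t=35-36: P4@Q0 runs 1, rem=4, I/O yield, promote→Q0. Q0=[P4] Q1=[P1] Q2=[]
t=36-37: P4@Q0 runs 1, rem=3, I/O yield, promote→Q0. Q0=[P4] Q1=[P1] Q2=[]
t=37-38: P4@Q0 runs 1, rem=2, I/O yield, promote→Q0. Q0=[P4] Q1=[P1] Q2=[]
t=38-39: P4@Q0 runs 1, rem=1, I/O yield, promote→Q0. Q0=[P4] Q1=[P1] Q2=[]
t=39-40: P4@Q0 runs 1, rem=0, completes. Q0=[] Q1=[P1] Q2=[]
t=40-45: P1@Q1 runs 5, rem=0, completes. Q0=[] Q1=[] Q2=[]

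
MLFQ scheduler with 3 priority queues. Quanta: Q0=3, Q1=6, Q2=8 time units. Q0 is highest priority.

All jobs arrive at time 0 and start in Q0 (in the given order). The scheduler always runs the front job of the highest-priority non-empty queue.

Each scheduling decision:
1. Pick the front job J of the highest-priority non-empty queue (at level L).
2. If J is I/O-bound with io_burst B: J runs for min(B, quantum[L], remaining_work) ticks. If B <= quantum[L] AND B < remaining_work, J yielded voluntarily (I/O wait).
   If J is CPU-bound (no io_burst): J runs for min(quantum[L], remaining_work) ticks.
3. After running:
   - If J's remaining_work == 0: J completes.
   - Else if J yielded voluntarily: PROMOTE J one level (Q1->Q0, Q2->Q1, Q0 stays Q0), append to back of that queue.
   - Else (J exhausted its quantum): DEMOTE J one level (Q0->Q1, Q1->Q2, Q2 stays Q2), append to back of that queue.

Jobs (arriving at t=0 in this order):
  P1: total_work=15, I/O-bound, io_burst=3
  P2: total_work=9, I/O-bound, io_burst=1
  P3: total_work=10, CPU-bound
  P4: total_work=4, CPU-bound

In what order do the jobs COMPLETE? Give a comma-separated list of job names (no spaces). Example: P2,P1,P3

t=0-3: P1@Q0 runs 3, rem=12, I/O yield, promote→Q0. Q0=[P2,P3,P4,P1] Q1=[] Q2=[]
t=3-4: P2@Q0 runs 1, rem=8, I/O yield, promote→Q0. Q0=[P3,P4,P1,P2] Q1=[] Q2=[]
t=4-7: P3@Q0 runs 3, rem=7, quantum used, demote→Q1. Q0=[P4,P1,P2] Q1=[P3] Q2=[]
t=7-10: P4@Q0 runs 3, rem=1, quantum used, demote→Q1. Q0=[P1,P2] Q1=[P3,P4] Q2=[]
t=10-13: P1@Q0 runs 3, rem=9, I/O yield, promote→Q0. Q0=[P2,P1] Q1=[P3,P4] Q2=[]
t=13-14: P2@Q0 runs 1, rem=7, I/O yield, promote→Q0. Q0=[P1,P2] Q1=[P3,P4] Q2=[]
t=14-17: P1@Q0 runs 3, rem=6, I/O yield, promote→Q0. Q0=[P2,P1] Q1=[P3,P4] Q2=[]
t=17-18: P2@Q0 runs 1, rem=6, I/O yield, promote→Q0. Q0=[P1,P2] Q1=[P3,P4] Q2=[]
t=18-21: P1@Q0 runs 3, rem=3, I/O yield, promote→Q0. Q0=[P2,P1] Q1=[P3,P4] Q2=[]
t=21-22: P2@Q0 runs 1, rem=5, I/O yield, promote→Q0. Q0=[P1,P2] Q1=[P3,P4] Q2=[]
t=22-25: P1@Q0 runs 3, rem=0, completes. Q0=[P2] Q1=[P3,P4] Q2=[]
t=25-26: P2@Q0 runs 1, rem=4, I/O yield, promote→Q0. Q0=[P2] Q1=[P3,P4] Q2=[]
t=26-27: P2@Q0 runs 1, rem=3, I/O yield, promote→Q0. Q0=[P2] Q1=[P3,P4] Q2=[]
t=27-28: P2@Q0 runs 1, rem=2, I/O yield, promote→Q0. Q0=[P2] Q1=[P3,P4] Q2=[]
t=28-29: P2@Q0 runs 1, rem=1, I/O yield, promote→Q0. Q0=[P2] Q1=[P3,P4] Q2=[]
t=29-30: P2@Q0 runs 1, rem=0, completes. Q0=[] Q1=[P3,P4] Q2=[]
t=30-36: P3@Q1 runs 6, rem=1, quantum used, demote→Q2. Q0=[] Q1=[P4] Q2=[P3]
t=36-37: P4@Q1 runs 1, rem=0, completes. Q0=[] Q1=[] Q2=[P3]
t=37-38: P3@Q2 runs 1, rem=0, completes. Q0=[] Q1=[] Q2=[]

Answer: P1,P2,P4,P3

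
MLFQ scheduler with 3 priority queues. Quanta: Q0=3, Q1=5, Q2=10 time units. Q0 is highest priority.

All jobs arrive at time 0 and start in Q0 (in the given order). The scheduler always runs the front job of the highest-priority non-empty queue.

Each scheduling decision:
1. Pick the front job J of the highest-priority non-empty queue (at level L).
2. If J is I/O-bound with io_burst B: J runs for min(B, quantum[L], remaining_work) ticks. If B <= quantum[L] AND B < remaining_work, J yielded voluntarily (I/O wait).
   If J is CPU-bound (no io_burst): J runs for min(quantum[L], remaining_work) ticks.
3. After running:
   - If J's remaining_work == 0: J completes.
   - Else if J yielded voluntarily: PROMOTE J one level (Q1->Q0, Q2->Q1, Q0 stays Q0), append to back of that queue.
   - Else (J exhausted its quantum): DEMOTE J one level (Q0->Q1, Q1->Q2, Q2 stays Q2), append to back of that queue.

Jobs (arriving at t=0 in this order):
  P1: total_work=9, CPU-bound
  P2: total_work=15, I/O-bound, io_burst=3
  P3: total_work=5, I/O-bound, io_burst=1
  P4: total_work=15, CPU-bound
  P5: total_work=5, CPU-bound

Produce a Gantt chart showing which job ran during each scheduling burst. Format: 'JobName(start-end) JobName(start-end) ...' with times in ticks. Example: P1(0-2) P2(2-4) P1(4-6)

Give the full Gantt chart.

Answer: P1(0-3) P2(3-6) P3(6-7) P4(7-10) P5(10-13) P2(13-16) P3(16-17) P2(17-20) P3(20-21) P2(21-24) P3(24-25) P2(25-28) P3(28-29) P1(29-34) P4(34-39) P5(39-41) P1(41-42) P4(42-49)

Derivation:
t=0-3: P1@Q0 runs 3, rem=6, quantum used, demote→Q1. Q0=[P2,P3,P4,P5] Q1=[P1] Q2=[]
t=3-6: P2@Q0 runs 3, rem=12, I/O yield, promote→Q0. Q0=[P3,P4,P5,P2] Q1=[P1] Q2=[]
t=6-7: P3@Q0 runs 1, rem=4, I/O yield, promote→Q0. Q0=[P4,P5,P2,P3] Q1=[P1] Q2=[]
t=7-10: P4@Q0 runs 3, rem=12, quantum used, demote→Q1. Q0=[P5,P2,P3] Q1=[P1,P4] Q2=[]
t=10-13: P5@Q0 runs 3, rem=2, quantum used, demote→Q1. Q0=[P2,P3] Q1=[P1,P4,P5] Q2=[]
t=13-16: P2@Q0 runs 3, rem=9, I/O yield, promote→Q0. Q0=[P3,P2] Q1=[P1,P4,P5] Q2=[]
t=16-17: P3@Q0 runs 1, rem=3, I/O yield, promote→Q0. Q0=[P2,P3] Q1=[P1,P4,P5] Q2=[]
t=17-20: P2@Q0 runs 3, rem=6, I/O yield, promote→Q0. Q0=[P3,P2] Q1=[P1,P4,P5] Q2=[]
t=20-21: P3@Q0 runs 1, rem=2, I/O yield, promote→Q0. Q0=[P2,P3] Q1=[P1,P4,P5] Q2=[]
t=21-24: P2@Q0 runs 3, rem=3, I/O yield, promote→Q0. Q0=[P3,P2] Q1=[P1,P4,P5] Q2=[]
t=24-25: P3@Q0 runs 1, rem=1, I/O yield, promote→Q0. Q0=[P2,P3] Q1=[P1,P4,P5] Q2=[]
t=25-28: P2@Q0 runs 3, rem=0, completes. Q0=[P3] Q1=[P1,P4,P5] Q2=[]
t=28-29: P3@Q0 runs 1, rem=0, completes. Q0=[] Q1=[P1,P4,P5] Q2=[]
t=29-34: P1@Q1 runs 5, rem=1, quantum used, demote→Q2. Q0=[] Q1=[P4,P5] Q2=[P1]
t=34-39: P4@Q1 runs 5, rem=7, quantum used, demote→Q2. Q0=[] Q1=[P5] Q2=[P1,P4]
t=39-41: P5@Q1 runs 2, rem=0, completes. Q0=[] Q1=[] Q2=[P1,P4]
t=41-42: P1@Q2 runs 1, rem=0, completes. Q0=[] Q1=[] Q2=[P4]
t=42-49: P4@Q2 runs 7, rem=0, completes. Q0=[] Q1=[] Q2=[]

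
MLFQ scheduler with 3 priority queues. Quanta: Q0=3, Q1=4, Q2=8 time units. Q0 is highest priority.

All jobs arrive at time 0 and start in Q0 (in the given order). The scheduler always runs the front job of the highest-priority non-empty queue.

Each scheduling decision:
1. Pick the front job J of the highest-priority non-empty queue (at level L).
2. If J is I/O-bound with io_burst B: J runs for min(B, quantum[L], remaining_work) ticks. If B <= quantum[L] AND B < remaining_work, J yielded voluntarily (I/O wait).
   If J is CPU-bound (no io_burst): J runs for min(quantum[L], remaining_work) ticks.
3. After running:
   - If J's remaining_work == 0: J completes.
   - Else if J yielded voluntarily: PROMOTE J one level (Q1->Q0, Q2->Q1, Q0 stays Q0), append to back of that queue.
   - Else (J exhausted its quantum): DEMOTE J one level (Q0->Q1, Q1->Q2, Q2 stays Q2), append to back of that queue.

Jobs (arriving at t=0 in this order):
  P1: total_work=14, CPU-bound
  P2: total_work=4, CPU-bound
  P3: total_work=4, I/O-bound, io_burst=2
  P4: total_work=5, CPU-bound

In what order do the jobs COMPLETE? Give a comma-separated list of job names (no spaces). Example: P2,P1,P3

Answer: P3,P2,P4,P1

Derivation:
t=0-3: P1@Q0 runs 3, rem=11, quantum used, demote→Q1. Q0=[P2,P3,P4] Q1=[P1] Q2=[]
t=3-6: P2@Q0 runs 3, rem=1, quantum used, demote→Q1. Q0=[P3,P4] Q1=[P1,P2] Q2=[]
t=6-8: P3@Q0 runs 2, rem=2, I/O yield, promote→Q0. Q0=[P4,P3] Q1=[P1,P2] Q2=[]
t=8-11: P4@Q0 runs 3, rem=2, quantum used, demote→Q1. Q0=[P3] Q1=[P1,P2,P4] Q2=[]
t=11-13: P3@Q0 runs 2, rem=0, completes. Q0=[] Q1=[P1,P2,P4] Q2=[]
t=13-17: P1@Q1 runs 4, rem=7, quantum used, demote→Q2. Q0=[] Q1=[P2,P4] Q2=[P1]
t=17-18: P2@Q1 runs 1, rem=0, completes. Q0=[] Q1=[P4] Q2=[P1]
t=18-20: P4@Q1 runs 2, rem=0, completes. Q0=[] Q1=[] Q2=[P1]
t=20-27: P1@Q2 runs 7, rem=0, completes. Q0=[] Q1=[] Q2=[]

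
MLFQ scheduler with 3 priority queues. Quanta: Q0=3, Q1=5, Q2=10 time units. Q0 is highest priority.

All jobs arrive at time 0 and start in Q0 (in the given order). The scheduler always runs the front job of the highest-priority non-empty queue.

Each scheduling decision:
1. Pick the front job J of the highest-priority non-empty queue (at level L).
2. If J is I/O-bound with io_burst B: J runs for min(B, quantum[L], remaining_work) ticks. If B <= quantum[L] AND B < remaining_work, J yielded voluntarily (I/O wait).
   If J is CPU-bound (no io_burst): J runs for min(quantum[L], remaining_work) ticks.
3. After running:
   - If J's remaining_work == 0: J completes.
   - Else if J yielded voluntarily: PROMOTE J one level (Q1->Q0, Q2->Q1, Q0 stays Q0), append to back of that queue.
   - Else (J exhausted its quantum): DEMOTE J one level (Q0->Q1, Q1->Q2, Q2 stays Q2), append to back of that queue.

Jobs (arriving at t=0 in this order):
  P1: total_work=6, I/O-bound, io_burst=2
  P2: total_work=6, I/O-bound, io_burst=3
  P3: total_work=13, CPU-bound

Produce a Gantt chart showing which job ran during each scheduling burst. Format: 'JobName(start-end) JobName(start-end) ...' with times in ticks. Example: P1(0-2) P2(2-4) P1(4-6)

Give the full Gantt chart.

Answer: P1(0-2) P2(2-5) P3(5-8) P1(8-10) P2(10-13) P1(13-15) P3(15-20) P3(20-25)

Derivation:
t=0-2: P1@Q0 runs 2, rem=4, I/O yield, promote→Q0. Q0=[P2,P3,P1] Q1=[] Q2=[]
t=2-5: P2@Q0 runs 3, rem=3, I/O yield, promote→Q0. Q0=[P3,P1,P2] Q1=[] Q2=[]
t=5-8: P3@Q0 runs 3, rem=10, quantum used, demote→Q1. Q0=[P1,P2] Q1=[P3] Q2=[]
t=8-10: P1@Q0 runs 2, rem=2, I/O yield, promote→Q0. Q0=[P2,P1] Q1=[P3] Q2=[]
t=10-13: P2@Q0 runs 3, rem=0, completes. Q0=[P1] Q1=[P3] Q2=[]
t=13-15: P1@Q0 runs 2, rem=0, completes. Q0=[] Q1=[P3] Q2=[]
t=15-20: P3@Q1 runs 5, rem=5, quantum used, demote→Q2. Q0=[] Q1=[] Q2=[P3]
t=20-25: P3@Q2 runs 5, rem=0, completes. Q0=[] Q1=[] Q2=[]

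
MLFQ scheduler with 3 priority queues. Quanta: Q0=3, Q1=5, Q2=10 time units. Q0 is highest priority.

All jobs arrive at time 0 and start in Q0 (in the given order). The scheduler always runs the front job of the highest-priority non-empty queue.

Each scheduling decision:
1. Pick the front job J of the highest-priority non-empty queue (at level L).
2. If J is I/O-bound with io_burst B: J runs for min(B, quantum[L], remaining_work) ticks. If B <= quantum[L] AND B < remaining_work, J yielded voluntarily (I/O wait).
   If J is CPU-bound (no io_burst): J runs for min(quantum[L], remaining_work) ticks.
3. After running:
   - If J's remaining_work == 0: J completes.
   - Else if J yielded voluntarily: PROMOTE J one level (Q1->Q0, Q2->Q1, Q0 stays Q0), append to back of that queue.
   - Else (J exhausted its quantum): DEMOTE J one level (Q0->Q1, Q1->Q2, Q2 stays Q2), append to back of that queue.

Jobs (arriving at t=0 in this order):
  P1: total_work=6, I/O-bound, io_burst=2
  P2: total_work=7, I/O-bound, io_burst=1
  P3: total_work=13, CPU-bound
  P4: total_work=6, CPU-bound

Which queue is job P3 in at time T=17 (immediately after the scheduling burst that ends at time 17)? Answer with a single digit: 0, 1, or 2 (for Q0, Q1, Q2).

t=0-2: P1@Q0 runs 2, rem=4, I/O yield, promote→Q0. Q0=[P2,P3,P4,P1] Q1=[] Q2=[]
t=2-3: P2@Q0 runs 1, rem=6, I/O yield, promote→Q0. Q0=[P3,P4,P1,P2] Q1=[] Q2=[]
t=3-6: P3@Q0 runs 3, rem=10, quantum used, demote→Q1. Q0=[P4,P1,P2] Q1=[P3] Q2=[]
t=6-9: P4@Q0 runs 3, rem=3, quantum used, demote→Q1. Q0=[P1,P2] Q1=[P3,P4] Q2=[]
t=9-11: P1@Q0 runs 2, rem=2, I/O yield, promote→Q0. Q0=[P2,P1] Q1=[P3,P4] Q2=[]
t=11-12: P2@Q0 runs 1, rem=5, I/O yield, promote→Q0. Q0=[P1,P2] Q1=[P3,P4] Q2=[]
t=12-14: P1@Q0 runs 2, rem=0, completes. Q0=[P2] Q1=[P3,P4] Q2=[]
t=14-15: P2@Q0 runs 1, rem=4, I/O yield, promote→Q0. Q0=[P2] Q1=[P3,P4] Q2=[]
t=15-16: P2@Q0 runs 1, rem=3, I/O yield, promote→Q0. Q0=[P2] Q1=[P3,P4] Q2=[]
t=16-17: P2@Q0 runs 1, rem=2, I/O yield, promote→Q0. Q0=[P2] Q1=[P3,P4] Q2=[]
t=17-18: P2@Q0 runs 1, rem=1, I/O yield, promote→Q0. Q0=[P2] Q1=[P3,P4] Q2=[]
t=18-19: P2@Q0 runs 1, rem=0, completes. Q0=[] Q1=[P3,P4] Q2=[]
t=19-24: P3@Q1 runs 5, rem=5, quantum used, demote→Q2. Q0=[] Q1=[P4] Q2=[P3]
t=24-27: P4@Q1 runs 3, rem=0, completes. Q0=[] Q1=[] Q2=[P3]
t=27-32: P3@Q2 runs 5, rem=0, completes. Q0=[] Q1=[] Q2=[]

Answer: 1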